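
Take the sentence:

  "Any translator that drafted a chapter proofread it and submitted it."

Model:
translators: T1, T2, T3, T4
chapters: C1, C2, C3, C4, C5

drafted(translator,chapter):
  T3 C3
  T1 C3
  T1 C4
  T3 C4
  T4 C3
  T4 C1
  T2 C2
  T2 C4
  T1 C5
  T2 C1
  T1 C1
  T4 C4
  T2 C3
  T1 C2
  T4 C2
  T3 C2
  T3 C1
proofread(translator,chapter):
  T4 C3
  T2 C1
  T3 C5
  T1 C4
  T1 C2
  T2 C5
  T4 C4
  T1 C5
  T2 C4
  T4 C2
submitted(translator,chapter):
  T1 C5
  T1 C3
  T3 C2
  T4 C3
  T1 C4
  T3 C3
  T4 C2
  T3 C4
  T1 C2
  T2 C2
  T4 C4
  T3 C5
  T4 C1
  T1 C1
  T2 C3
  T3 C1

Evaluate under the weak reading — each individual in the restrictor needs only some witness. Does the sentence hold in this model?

False

"it" takes "a chapter" as antecedent — a donkey pronoun bound across the clause boundary.
Weak reading: every translator t with some drafted-chapter has at least one drafted-chapter c such that proofread(t,c) ∧ submitted(t,c).
Per translator: T1:✓  T2:✗  T3:✗  T4:✓
T2 has no witness among its drafted-chapters.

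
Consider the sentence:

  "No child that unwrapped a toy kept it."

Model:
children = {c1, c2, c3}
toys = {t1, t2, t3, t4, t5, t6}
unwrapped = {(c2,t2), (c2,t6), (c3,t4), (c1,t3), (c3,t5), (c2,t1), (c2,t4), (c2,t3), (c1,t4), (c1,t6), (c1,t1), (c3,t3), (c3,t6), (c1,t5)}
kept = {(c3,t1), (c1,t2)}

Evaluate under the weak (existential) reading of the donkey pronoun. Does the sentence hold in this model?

True

"it" takes "a toy" as antecedent — a donkey pronoun bound across the clause boundary.
Truth condition: for no (c,t) with unwrapped(c,t) does kept(c,t) hold.
Restrictor pairs — does the scope hold? (c1,t1):fails  (c1,t3):fails  (c1,t4):fails  (c1,t5):fails  (c1,t6):fails  (c2,t1):fails  (c2,t2):fails  (c2,t3):fails  (c2,t4):fails  (c2,t6):fails  (c3,t3):fails  (c3,t4):fails  (c3,t5):fails  (c3,t6):fails
Scope holds for no restrictor pair, so the sentence is true.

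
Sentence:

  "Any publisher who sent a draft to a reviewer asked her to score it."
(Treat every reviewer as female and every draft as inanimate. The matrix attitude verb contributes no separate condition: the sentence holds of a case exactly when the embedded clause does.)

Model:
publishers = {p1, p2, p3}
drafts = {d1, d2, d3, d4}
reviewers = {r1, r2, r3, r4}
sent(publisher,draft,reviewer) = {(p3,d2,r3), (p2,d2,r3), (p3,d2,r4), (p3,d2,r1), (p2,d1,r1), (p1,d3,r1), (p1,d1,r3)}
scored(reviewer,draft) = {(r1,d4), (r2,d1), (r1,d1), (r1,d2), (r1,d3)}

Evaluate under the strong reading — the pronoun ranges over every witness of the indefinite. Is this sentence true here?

"her" takes "a reviewer" as antecedent and "it" takes "a draft"; both are donkey pronouns co-varying with the restrictor.
Strong reading: for every (p,d,r) with sent(p,d,r), scored(r,d).
Restrictor triples: (p1,d1,r3)→scored(r3,d1) ✗  (p1,d3,r1)→scored(r1,d3) ✓  (p2,d1,r1)→scored(r1,d1) ✓  (p2,d2,r3)→scored(r3,d2) ✗  (p3,d2,r1)→scored(r1,d2) ✓  (p3,d2,r3)→scored(r3,d2) ✗  (p3,d2,r4)→scored(r4,d2) ✗
Counterexample: (p1,d1,r3) — scored(r3,d1) does not hold.

False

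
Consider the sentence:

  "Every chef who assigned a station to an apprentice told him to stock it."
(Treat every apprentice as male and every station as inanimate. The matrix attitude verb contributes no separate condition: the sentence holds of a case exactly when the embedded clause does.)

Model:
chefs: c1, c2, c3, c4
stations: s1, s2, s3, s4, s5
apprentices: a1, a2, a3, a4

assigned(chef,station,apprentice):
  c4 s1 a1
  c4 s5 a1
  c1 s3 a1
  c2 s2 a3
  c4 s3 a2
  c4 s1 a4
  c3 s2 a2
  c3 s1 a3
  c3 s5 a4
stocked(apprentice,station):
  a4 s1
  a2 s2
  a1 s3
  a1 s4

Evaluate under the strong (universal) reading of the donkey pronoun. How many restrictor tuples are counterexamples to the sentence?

"him" takes "an apprentice" as antecedent and "it" takes "a station"; both are donkey pronouns co-varying with the restrictor.
Strong reading: for every (c,s,a) with assigned(c,s,a), stocked(a,s).
Restrictor triples: (c1,s3,a1)→stocked(a1,s3) ✓  (c2,s2,a3)→stocked(a3,s2) ✗  (c3,s1,a3)→stocked(a3,s1) ✗  (c3,s2,a2)→stocked(a2,s2) ✓  (c3,s5,a4)→stocked(a4,s5) ✗  (c4,s1,a1)→stocked(a1,s1) ✗  (c4,s1,a4)→stocked(a4,s1) ✓  (c4,s3,a2)→stocked(a2,s3) ✗  (c4,s5,a1)→stocked(a1,s5) ✗
Counterexamples (restrictor triples failing the scope): 6.

6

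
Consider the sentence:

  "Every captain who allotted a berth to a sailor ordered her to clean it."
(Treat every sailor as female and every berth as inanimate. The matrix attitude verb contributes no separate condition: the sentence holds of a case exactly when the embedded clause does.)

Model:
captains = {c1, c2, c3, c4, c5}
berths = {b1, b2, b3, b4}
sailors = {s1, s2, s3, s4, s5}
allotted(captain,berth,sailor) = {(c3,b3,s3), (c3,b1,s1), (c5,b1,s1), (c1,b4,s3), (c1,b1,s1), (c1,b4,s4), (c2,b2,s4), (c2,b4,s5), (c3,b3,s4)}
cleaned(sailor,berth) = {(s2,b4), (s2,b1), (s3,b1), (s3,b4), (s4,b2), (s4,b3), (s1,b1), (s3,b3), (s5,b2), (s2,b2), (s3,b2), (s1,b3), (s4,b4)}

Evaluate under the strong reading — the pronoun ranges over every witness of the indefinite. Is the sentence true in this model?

False

"her" takes "a sailor" as antecedent and "it" takes "a berth"; both are donkey pronouns co-varying with the restrictor.
Strong reading: for every (c,b,s) with allotted(c,b,s), cleaned(s,b).
Restrictor triples: (c1,b1,s1)→cleaned(s1,b1) ✓  (c1,b4,s3)→cleaned(s3,b4) ✓  (c1,b4,s4)→cleaned(s4,b4) ✓  (c2,b2,s4)→cleaned(s4,b2) ✓  (c2,b4,s5)→cleaned(s5,b4) ✗  (c3,b1,s1)→cleaned(s1,b1) ✓  (c3,b3,s3)→cleaned(s3,b3) ✓  (c3,b3,s4)→cleaned(s4,b3) ✓  (c5,b1,s1)→cleaned(s1,b1) ✓
Counterexample: (c2,b4,s5) — cleaned(s5,b4) does not hold.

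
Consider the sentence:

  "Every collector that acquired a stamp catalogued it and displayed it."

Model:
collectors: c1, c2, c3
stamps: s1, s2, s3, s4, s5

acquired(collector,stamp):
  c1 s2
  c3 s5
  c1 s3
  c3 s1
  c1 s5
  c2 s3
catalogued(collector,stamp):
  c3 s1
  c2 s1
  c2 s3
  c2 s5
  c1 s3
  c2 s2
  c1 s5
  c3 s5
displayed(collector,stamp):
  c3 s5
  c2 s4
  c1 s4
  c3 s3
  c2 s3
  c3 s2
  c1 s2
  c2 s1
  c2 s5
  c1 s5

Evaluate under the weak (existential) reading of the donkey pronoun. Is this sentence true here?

True

"it" takes "a stamp" as antecedent — a donkey pronoun bound across the clause boundary.
Weak reading: every collector c with some acquired-stamp has at least one acquired-stamp s such that catalogued(c,s) ∧ displayed(c,s).
Per collector: c1:✓  c2:✓  c3:✓
Every collector in the restrictor has a witness.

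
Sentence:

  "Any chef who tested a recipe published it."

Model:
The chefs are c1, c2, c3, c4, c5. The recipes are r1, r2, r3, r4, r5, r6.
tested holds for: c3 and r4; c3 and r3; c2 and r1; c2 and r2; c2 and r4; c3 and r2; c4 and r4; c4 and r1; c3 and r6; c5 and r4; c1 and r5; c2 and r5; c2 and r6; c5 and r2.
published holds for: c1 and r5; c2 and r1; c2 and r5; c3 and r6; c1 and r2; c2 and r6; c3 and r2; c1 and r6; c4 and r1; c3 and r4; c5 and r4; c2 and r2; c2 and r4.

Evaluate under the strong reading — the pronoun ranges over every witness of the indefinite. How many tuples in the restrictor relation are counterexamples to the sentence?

3

"it" takes "a recipe" as antecedent — a donkey pronoun bound across the clause boundary.
Strong reading: for every (c,r) with tested(c,r), published(c,r).
Restrictor pairs: (c1,r5) ✓  (c2,r1) ✓  (c2,r2) ✓  (c2,r4) ✓  (c2,r5) ✓  (c2,r6) ✓  (c3,r2) ✓  (c3,r3) ✗  (c3,r4) ✓  (c3,r6) ✓  (c4,r1) ✓  (c4,r4) ✗  (c5,r2) ✗  (c5,r4) ✓
Counterexamples (restrictor pairs failing the scope): 3.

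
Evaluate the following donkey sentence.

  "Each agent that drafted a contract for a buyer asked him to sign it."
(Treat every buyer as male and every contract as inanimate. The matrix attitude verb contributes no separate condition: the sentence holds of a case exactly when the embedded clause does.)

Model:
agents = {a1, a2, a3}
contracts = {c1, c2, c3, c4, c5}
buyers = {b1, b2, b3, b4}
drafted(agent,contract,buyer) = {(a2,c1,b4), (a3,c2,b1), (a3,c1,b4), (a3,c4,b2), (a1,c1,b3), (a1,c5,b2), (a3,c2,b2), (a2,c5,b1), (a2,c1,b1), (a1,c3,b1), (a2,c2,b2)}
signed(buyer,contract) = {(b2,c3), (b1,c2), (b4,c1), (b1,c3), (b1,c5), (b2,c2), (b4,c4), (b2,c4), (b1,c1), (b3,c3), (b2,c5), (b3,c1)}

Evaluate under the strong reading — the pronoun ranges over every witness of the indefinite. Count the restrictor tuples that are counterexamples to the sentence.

"him" takes "a buyer" as antecedent and "it" takes "a contract"; both are donkey pronouns co-varying with the restrictor.
Strong reading: for every (a,c,b) with drafted(a,c,b), signed(b,c).
Restrictor triples: (a1,c1,b3)→signed(b3,c1) ✓  (a1,c3,b1)→signed(b1,c3) ✓  (a1,c5,b2)→signed(b2,c5) ✓  (a2,c1,b1)→signed(b1,c1) ✓  (a2,c1,b4)→signed(b4,c1) ✓  (a2,c2,b2)→signed(b2,c2) ✓  (a2,c5,b1)→signed(b1,c5) ✓  (a3,c1,b4)→signed(b4,c1) ✓  (a3,c2,b1)→signed(b1,c2) ✓  (a3,c2,b2)→signed(b2,c2) ✓  (a3,c4,b2)→signed(b2,c4) ✓
Counterexamples (restrictor triples failing the scope): 0.

0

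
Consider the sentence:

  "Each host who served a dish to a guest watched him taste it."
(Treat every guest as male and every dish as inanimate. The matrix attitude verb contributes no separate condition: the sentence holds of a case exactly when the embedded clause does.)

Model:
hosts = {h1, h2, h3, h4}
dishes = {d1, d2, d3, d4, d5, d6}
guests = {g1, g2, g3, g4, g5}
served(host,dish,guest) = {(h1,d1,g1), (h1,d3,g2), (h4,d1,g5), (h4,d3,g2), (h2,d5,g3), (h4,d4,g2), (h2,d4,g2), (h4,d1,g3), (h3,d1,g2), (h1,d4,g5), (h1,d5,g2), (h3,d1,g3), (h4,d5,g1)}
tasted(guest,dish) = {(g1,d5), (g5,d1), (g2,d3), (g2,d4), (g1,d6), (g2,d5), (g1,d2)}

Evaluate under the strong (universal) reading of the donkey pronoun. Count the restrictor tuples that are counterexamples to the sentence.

6

"him" takes "a guest" as antecedent and "it" takes "a dish"; both are donkey pronouns co-varying with the restrictor.
Strong reading: for every (h,d,g) with served(h,d,g), tasted(g,d).
Restrictor triples: (h1,d1,g1)→tasted(g1,d1) ✗  (h1,d3,g2)→tasted(g2,d3) ✓  (h1,d4,g5)→tasted(g5,d4) ✗  (h1,d5,g2)→tasted(g2,d5) ✓  (h2,d4,g2)→tasted(g2,d4) ✓  (h2,d5,g3)→tasted(g3,d5) ✗  (h3,d1,g2)→tasted(g2,d1) ✗  (h3,d1,g3)→tasted(g3,d1) ✗  (h4,d1,g3)→tasted(g3,d1) ✗  (h4,d1,g5)→tasted(g5,d1) ✓  (h4,d3,g2)→tasted(g2,d3) ✓  (h4,d4,g2)→tasted(g2,d4) ✓  (h4,d5,g1)→tasted(g1,d5) ✓
Counterexamples (restrictor triples failing the scope): 6.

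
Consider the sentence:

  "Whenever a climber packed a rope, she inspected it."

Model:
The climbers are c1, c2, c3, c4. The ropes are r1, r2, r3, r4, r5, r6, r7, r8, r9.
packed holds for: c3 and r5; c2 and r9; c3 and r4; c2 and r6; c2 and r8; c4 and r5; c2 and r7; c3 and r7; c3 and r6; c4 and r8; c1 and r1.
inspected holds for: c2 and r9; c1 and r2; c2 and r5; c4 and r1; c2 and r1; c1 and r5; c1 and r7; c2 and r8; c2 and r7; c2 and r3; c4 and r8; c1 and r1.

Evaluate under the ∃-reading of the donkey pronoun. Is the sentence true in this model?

"it" takes "a rope" as antecedent — a donkey pronoun bound across the clause boundary.
Weak reading: every climber c with some packed-rope has at least one packed-rope r such that inspected(c,r).
Per climber: c1:✓  c2:✓  c3:✗  c4:✓
c3 has no witness among its packed-ropes.

False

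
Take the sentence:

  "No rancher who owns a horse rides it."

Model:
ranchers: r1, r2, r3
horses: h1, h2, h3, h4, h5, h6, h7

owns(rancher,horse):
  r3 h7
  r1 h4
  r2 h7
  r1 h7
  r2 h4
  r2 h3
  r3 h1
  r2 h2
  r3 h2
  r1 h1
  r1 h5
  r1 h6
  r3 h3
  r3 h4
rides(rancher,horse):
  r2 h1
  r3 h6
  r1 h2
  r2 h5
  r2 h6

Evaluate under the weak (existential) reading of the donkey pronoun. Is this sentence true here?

"it" takes "a horse" as antecedent — a donkey pronoun bound across the clause boundary.
Truth condition: for no (r,h) with owns(r,h) does rides(r,h) hold.
Restrictor pairs — does the scope hold? (r1,h1):fails  (r1,h4):fails  (r1,h5):fails  (r1,h6):fails  (r1,h7):fails  (r2,h2):fails  (r2,h3):fails  (r2,h4):fails  (r2,h7):fails  (r3,h1):fails  (r3,h2):fails  (r3,h3):fails  (r3,h4):fails  (r3,h7):fails
Scope holds for no restrictor pair, so the sentence is true.

True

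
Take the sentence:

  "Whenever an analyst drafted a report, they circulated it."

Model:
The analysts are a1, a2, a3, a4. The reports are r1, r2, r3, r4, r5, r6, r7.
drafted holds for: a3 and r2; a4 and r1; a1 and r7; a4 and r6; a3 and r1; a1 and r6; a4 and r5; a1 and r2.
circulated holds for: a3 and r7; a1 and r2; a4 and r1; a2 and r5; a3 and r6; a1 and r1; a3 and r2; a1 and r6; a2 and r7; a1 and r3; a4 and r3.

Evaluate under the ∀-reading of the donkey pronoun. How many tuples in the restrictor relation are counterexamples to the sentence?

4

"it" takes "a report" as antecedent — a donkey pronoun bound across the clause boundary.
Strong reading: for every (a,r) with drafted(a,r), circulated(a,r).
Restrictor pairs: (a1,r2) ✓  (a1,r6) ✓  (a1,r7) ✗  (a3,r1) ✗  (a3,r2) ✓  (a4,r1) ✓  (a4,r5) ✗  (a4,r6) ✗
Counterexamples (restrictor pairs failing the scope): 4.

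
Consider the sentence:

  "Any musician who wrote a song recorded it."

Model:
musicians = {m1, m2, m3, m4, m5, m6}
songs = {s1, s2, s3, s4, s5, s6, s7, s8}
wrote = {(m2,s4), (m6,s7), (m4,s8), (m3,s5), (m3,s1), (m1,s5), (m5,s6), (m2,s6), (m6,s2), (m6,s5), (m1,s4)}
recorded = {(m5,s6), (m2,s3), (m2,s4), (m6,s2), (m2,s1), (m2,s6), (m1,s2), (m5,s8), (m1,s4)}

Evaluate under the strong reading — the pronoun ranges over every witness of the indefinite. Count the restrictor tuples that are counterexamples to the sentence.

"it" takes "a song" as antecedent — a donkey pronoun bound across the clause boundary.
Strong reading: for every (m,s) with wrote(m,s), recorded(m,s).
Restrictor pairs: (m1,s4) ✓  (m1,s5) ✗  (m2,s4) ✓  (m2,s6) ✓  (m3,s1) ✗  (m3,s5) ✗  (m4,s8) ✗  (m5,s6) ✓  (m6,s2) ✓  (m6,s5) ✗  (m6,s7) ✗
Counterexamples (restrictor pairs failing the scope): 6.

6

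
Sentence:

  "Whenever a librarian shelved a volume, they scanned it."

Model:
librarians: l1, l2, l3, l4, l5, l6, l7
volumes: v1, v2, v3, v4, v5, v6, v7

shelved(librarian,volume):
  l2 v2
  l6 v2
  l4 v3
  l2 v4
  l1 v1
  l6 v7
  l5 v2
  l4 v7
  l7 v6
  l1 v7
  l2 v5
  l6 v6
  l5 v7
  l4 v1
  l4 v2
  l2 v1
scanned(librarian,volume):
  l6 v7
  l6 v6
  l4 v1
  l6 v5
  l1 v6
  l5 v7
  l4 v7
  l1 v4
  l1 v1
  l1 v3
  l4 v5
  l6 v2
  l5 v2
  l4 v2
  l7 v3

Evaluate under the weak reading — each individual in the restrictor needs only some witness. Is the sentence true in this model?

"it" takes "a volume" as antecedent — a donkey pronoun bound across the clause boundary.
Weak reading: every librarian l with some shelved-volume has at least one shelved-volume v such that scanned(l,v).
Per librarian: l1:✓  l2:✗  l4:✓  l5:✓  l6:✓  l7:✗
l2 has no witness among its shelved-volumes.

False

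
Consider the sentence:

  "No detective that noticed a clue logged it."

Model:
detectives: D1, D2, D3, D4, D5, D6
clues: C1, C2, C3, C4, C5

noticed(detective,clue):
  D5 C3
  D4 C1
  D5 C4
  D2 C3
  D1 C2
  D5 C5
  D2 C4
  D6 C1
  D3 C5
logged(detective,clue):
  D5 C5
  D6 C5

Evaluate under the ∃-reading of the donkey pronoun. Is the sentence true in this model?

False

"it" takes "a clue" as antecedent — a donkey pronoun bound across the clause boundary.
Truth condition: for no (d,c) with noticed(d,c) does logged(d,c) hold.
Restrictor pairs — does the scope hold? (D1,C2):fails  (D2,C3):fails  (D2,C4):fails  (D3,C5):fails  (D4,C1):fails  (D5,C3):fails  (D5,C4):fails  (D5,C5):holds  (D6,C1):fails
Scope holds for 1 pair(s), so the sentence is false.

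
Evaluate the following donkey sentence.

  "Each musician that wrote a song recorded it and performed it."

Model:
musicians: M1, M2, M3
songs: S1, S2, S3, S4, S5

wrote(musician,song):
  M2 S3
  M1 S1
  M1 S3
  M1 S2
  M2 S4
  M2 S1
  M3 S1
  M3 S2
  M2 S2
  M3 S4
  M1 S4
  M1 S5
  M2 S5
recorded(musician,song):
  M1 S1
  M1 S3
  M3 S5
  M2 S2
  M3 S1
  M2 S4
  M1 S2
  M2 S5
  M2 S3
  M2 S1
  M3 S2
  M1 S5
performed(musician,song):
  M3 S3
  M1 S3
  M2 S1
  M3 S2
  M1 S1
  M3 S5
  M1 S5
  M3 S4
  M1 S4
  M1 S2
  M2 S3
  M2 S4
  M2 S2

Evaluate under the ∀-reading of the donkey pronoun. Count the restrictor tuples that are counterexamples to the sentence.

"it" takes "a song" as antecedent — a donkey pronoun bound across the clause boundary.
Strong reading: for every (m,s) with wrote(m,s), recorded(m,s) ∧ performed(m,s).
Restrictor pairs: (M1,S1) ✓  (M1,S2) ✓  (M1,S3) ✓  (M1,S4) ✗  (M1,S5) ✓  (M2,S1) ✓  (M2,S2) ✓  (M2,S3) ✓  (M2,S4) ✓  (M2,S5) ✗  (M3,S1) ✗  (M3,S2) ✓  (M3,S4) ✗
Counterexamples (restrictor pairs failing the scope): 4.

4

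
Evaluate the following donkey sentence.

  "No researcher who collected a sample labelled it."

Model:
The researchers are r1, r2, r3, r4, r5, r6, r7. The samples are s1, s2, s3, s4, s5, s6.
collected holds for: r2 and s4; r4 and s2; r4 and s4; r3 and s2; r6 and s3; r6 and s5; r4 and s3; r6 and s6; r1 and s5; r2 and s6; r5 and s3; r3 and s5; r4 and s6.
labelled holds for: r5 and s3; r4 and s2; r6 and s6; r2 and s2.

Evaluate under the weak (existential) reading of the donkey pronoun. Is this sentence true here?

False

"it" takes "a sample" as antecedent — a donkey pronoun bound across the clause boundary.
Truth condition: for no (r,s) with collected(r,s) does labelled(r,s) hold.
Restrictor pairs — does the scope hold? (r1,s5):fails  (r2,s4):fails  (r2,s6):fails  (r3,s2):fails  (r3,s5):fails  (r4,s2):holds  (r4,s3):fails  (r4,s4):fails  (r4,s6):fails  (r5,s3):holds  (r6,s3):fails  (r6,s5):fails  (r6,s6):holds
Scope holds for 3 pair(s), so the sentence is false.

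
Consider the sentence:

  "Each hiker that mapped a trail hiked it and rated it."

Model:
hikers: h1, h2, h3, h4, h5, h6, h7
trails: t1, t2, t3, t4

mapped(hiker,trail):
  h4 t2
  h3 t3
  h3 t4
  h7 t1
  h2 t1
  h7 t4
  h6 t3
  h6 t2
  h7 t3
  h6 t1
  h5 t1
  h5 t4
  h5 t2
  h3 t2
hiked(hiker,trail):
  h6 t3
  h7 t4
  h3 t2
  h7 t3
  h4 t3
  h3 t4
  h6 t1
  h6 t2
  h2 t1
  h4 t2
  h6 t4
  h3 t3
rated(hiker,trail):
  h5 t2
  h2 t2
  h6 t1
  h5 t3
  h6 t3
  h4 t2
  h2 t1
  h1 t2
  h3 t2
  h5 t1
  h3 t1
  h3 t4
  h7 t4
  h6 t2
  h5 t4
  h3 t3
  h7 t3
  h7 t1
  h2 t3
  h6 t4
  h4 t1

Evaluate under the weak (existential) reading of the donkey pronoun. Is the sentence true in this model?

False

"it" takes "a trail" as antecedent — a donkey pronoun bound across the clause boundary.
Weak reading: every hiker h with some mapped-trail has at least one mapped-trail t such that hiked(h,t) ∧ rated(h,t).
Per hiker: h2:✓  h3:✓  h4:✓  h5:✗  h6:✓  h7:✓
h5 has no witness among its mapped-trails.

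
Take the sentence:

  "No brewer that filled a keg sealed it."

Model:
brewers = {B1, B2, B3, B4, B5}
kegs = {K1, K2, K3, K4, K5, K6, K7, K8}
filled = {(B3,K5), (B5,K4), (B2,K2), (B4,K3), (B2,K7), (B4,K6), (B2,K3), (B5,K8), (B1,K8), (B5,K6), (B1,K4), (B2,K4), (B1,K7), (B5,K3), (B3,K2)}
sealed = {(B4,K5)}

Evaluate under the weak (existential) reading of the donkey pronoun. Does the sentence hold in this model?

"it" takes "a keg" as antecedent — a donkey pronoun bound across the clause boundary.
Truth condition: for no (b,k) with filled(b,k) does sealed(b,k) hold.
Restrictor pairs — does the scope hold? (B1,K4):fails  (B1,K7):fails  (B1,K8):fails  (B2,K2):fails  (B2,K3):fails  (B2,K4):fails  (B2,K7):fails  (B3,K2):fails  (B3,K5):fails  (B4,K3):fails  (B4,K6):fails  (B5,K3):fails  (B5,K4):fails  (B5,K6):fails  (B5,K8):fails
Scope holds for no restrictor pair, so the sentence is true.

True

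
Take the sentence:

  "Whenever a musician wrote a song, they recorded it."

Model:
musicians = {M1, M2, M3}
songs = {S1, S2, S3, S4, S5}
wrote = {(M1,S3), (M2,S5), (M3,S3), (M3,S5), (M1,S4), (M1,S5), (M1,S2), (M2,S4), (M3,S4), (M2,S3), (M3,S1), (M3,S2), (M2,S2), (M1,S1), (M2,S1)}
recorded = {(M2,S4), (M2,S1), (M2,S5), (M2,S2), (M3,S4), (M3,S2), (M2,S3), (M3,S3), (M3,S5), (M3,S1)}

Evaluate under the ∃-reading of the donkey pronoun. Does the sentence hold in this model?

"it" takes "a song" as antecedent — a donkey pronoun bound across the clause boundary.
Weak reading: every musician m with some wrote-song has at least one wrote-song s such that recorded(m,s).
Per musician: M1:✗  M2:✓  M3:✓
M1 has no witness among its wrote-songs.

False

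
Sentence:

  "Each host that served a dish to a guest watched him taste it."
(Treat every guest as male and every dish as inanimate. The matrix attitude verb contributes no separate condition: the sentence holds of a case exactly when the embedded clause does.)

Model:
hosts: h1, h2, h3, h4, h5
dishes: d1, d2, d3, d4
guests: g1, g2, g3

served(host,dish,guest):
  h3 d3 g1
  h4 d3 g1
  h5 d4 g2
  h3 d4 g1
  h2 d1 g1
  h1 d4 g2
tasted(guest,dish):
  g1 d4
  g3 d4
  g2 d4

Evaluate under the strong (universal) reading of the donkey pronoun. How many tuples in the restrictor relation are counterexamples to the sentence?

"him" takes "a guest" as antecedent and "it" takes "a dish"; both are donkey pronouns co-varying with the restrictor.
Strong reading: for every (h,d,g) with served(h,d,g), tasted(g,d).
Restrictor triples: (h1,d4,g2)→tasted(g2,d4) ✓  (h2,d1,g1)→tasted(g1,d1) ✗  (h3,d3,g1)→tasted(g1,d3) ✗  (h3,d4,g1)→tasted(g1,d4) ✓  (h4,d3,g1)→tasted(g1,d3) ✗  (h5,d4,g2)→tasted(g2,d4) ✓
Counterexamples (restrictor triples failing the scope): 3.

3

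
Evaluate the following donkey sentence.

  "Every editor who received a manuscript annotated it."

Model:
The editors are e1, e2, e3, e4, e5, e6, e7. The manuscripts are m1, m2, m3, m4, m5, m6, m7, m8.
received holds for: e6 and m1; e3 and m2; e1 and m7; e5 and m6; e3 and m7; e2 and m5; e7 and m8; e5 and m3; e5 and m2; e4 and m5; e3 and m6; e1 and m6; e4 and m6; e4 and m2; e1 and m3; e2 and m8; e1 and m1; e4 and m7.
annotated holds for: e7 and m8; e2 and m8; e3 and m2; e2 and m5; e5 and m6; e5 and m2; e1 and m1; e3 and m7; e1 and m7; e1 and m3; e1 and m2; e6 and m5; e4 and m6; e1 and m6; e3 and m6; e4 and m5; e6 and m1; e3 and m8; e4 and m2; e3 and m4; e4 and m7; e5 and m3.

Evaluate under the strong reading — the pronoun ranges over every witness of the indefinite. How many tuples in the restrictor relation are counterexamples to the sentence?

0

"it" takes "a manuscript" as antecedent — a donkey pronoun bound across the clause boundary.
Strong reading: for every (e,m) with received(e,m), annotated(e,m).
Restrictor pairs: (e1,m1) ✓  (e1,m3) ✓  (e1,m6) ✓  (e1,m7) ✓  (e2,m5) ✓  (e2,m8) ✓  (e3,m2) ✓  (e3,m6) ✓  (e3,m7) ✓  (e4,m2) ✓  (e4,m5) ✓  (e4,m6) ✓  (e4,m7) ✓  (e5,m2) ✓  (e5,m3) ✓  (e5,m6) ✓  (e6,m1) ✓  (e7,m8) ✓
Counterexamples (restrictor pairs failing the scope): 0.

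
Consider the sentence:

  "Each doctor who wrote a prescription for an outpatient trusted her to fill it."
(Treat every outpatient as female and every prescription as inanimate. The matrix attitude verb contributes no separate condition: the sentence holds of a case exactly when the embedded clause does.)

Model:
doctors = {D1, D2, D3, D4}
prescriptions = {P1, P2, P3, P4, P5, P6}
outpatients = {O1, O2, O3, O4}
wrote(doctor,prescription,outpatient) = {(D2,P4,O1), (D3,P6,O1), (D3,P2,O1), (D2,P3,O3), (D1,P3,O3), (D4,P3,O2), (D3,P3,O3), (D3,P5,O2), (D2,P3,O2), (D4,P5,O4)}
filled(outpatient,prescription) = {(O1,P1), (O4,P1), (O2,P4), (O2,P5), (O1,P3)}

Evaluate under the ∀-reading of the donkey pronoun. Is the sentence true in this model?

False

"her" takes "an outpatient" as antecedent and "it" takes "a prescription"; both are donkey pronouns co-varying with the restrictor.
Strong reading: for every (d,p,o) with wrote(d,p,o), filled(o,p).
Restrictor triples: (D1,P3,O3)→filled(O3,P3) ✗  (D2,P3,O2)→filled(O2,P3) ✗  (D2,P3,O3)→filled(O3,P3) ✗  (D2,P4,O1)→filled(O1,P4) ✗  (D3,P2,O1)→filled(O1,P2) ✗  (D3,P3,O3)→filled(O3,P3) ✗  (D3,P5,O2)→filled(O2,P5) ✓  (D3,P6,O1)→filled(O1,P6) ✗  (D4,P3,O2)→filled(O2,P3) ✗  (D4,P5,O4)→filled(O4,P5) ✗
Counterexample: (D1,P3,O3) — filled(O3,P3) does not hold.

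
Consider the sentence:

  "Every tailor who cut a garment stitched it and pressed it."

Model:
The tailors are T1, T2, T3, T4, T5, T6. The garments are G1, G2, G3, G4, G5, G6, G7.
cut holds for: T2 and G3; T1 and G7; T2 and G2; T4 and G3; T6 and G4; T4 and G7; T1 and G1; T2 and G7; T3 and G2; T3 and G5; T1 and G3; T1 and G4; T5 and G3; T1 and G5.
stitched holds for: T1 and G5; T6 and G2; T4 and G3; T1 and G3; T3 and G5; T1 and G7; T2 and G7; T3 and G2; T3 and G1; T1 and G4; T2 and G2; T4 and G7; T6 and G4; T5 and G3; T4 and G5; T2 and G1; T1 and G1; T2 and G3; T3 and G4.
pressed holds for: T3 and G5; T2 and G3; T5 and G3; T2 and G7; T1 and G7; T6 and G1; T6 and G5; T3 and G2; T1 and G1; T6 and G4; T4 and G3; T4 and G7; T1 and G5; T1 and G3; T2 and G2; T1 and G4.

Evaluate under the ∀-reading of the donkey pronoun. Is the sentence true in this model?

"it" takes "a garment" as antecedent — a donkey pronoun bound across the clause boundary.
Strong reading: for every (t,g) with cut(t,g), stitched(t,g) ∧ pressed(t,g).
Restrictor pairs: (T1,G1) ✓  (T1,G3) ✓  (T1,G4) ✓  (T1,G5) ✓  (T1,G7) ✓  (T2,G2) ✓  (T2,G3) ✓  (T2,G7) ✓  (T3,G2) ✓  (T3,G5) ✓  (T4,G3) ✓  (T4,G7) ✓  (T5,G3) ✓  (T6,G4) ✓
Every restrictor pair satisfies the scope.

True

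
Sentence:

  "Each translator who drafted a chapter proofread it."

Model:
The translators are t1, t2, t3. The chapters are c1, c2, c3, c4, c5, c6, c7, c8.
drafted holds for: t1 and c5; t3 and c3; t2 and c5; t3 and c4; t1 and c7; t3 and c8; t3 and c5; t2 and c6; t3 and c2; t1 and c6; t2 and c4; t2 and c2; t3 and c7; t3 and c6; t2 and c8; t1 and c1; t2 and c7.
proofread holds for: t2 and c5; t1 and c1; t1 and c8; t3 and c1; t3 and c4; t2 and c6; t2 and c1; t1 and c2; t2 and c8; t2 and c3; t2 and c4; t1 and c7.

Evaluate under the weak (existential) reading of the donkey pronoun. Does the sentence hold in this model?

True

"it" takes "a chapter" as antecedent — a donkey pronoun bound across the clause boundary.
Weak reading: every translator t with some drafted-chapter has at least one drafted-chapter c such that proofread(t,c).
Per translator: t1:✓  t2:✓  t3:✓
Every translator in the restrictor has a witness.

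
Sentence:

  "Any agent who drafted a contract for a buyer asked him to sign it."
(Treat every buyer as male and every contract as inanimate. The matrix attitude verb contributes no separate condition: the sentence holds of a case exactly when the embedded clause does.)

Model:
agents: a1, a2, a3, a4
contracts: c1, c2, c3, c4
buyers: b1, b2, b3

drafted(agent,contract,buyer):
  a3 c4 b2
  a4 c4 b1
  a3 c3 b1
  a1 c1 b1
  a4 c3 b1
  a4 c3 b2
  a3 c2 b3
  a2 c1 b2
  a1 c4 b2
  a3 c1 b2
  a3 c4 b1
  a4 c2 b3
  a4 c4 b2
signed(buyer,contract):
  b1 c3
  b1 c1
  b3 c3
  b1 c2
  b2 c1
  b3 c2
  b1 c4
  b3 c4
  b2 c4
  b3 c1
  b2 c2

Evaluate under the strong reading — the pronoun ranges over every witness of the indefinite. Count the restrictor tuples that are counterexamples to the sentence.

1

"him" takes "a buyer" as antecedent and "it" takes "a contract"; both are donkey pronouns co-varying with the restrictor.
Strong reading: for every (a,c,b) with drafted(a,c,b), signed(b,c).
Restrictor triples: (a1,c1,b1)→signed(b1,c1) ✓  (a1,c4,b2)→signed(b2,c4) ✓  (a2,c1,b2)→signed(b2,c1) ✓  (a3,c1,b2)→signed(b2,c1) ✓  (a3,c2,b3)→signed(b3,c2) ✓  (a3,c3,b1)→signed(b1,c3) ✓  (a3,c4,b1)→signed(b1,c4) ✓  (a3,c4,b2)→signed(b2,c4) ✓  (a4,c2,b3)→signed(b3,c2) ✓  (a4,c3,b1)→signed(b1,c3) ✓  (a4,c3,b2)→signed(b2,c3) ✗  (a4,c4,b1)→signed(b1,c4) ✓  (a4,c4,b2)→signed(b2,c4) ✓
Counterexamples (restrictor triples failing the scope): 1.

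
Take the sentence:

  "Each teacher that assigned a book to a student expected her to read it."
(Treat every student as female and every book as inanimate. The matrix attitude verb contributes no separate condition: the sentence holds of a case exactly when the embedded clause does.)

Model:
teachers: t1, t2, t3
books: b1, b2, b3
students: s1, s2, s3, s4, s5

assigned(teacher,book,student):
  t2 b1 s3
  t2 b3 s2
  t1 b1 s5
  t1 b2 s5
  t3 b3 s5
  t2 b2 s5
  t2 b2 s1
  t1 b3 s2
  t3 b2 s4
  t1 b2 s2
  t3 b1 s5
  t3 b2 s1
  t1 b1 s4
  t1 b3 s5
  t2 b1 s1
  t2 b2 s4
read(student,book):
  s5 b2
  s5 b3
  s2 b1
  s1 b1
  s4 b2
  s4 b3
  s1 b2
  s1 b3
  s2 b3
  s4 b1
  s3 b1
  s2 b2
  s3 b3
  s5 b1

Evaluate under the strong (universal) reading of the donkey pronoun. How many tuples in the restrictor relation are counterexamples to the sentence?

"her" takes "a student" as antecedent and "it" takes "a book"; both are donkey pronouns co-varying with the restrictor.
Strong reading: for every (t,b,s) with assigned(t,b,s), read(s,b).
Restrictor triples: (t1,b1,s4)→read(s4,b1) ✓  (t1,b1,s5)→read(s5,b1) ✓  (t1,b2,s2)→read(s2,b2) ✓  (t1,b2,s5)→read(s5,b2) ✓  (t1,b3,s2)→read(s2,b3) ✓  (t1,b3,s5)→read(s5,b3) ✓  (t2,b1,s1)→read(s1,b1) ✓  (t2,b1,s3)→read(s3,b1) ✓  (t2,b2,s1)→read(s1,b2) ✓  (t2,b2,s4)→read(s4,b2) ✓  (t2,b2,s5)→read(s5,b2) ✓  (t2,b3,s2)→read(s2,b3) ✓  (t3,b1,s5)→read(s5,b1) ✓  (t3,b2,s1)→read(s1,b2) ✓  (t3,b2,s4)→read(s4,b2) ✓  (t3,b3,s5)→read(s5,b3) ✓
Counterexamples (restrictor triples failing the scope): 0.

0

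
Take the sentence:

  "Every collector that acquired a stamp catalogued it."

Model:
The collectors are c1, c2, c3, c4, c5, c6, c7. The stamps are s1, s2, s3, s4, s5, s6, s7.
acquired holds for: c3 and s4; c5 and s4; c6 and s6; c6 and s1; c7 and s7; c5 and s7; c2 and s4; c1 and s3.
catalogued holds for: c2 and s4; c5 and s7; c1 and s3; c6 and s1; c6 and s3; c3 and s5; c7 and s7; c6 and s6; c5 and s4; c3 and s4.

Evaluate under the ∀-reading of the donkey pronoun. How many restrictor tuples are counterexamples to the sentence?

0

"it" takes "a stamp" as antecedent — a donkey pronoun bound across the clause boundary.
Strong reading: for every (c,s) with acquired(c,s), catalogued(c,s).
Restrictor pairs: (c1,s3) ✓  (c2,s4) ✓  (c3,s4) ✓  (c5,s4) ✓  (c5,s7) ✓  (c6,s1) ✓  (c6,s6) ✓  (c7,s7) ✓
Counterexamples (restrictor pairs failing the scope): 0.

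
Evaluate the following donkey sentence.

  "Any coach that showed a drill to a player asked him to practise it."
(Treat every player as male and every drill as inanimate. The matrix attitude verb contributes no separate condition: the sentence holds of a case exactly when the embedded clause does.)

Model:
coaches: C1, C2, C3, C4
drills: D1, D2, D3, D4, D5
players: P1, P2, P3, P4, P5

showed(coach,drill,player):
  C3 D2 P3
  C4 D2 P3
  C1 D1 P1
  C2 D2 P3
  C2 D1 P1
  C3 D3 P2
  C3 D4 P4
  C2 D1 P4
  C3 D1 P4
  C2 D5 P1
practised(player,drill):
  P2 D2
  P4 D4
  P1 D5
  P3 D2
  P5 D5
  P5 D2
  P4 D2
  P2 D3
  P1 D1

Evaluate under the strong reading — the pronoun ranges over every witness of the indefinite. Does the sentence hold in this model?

False

"him" takes "a player" as antecedent and "it" takes "a drill"; both are donkey pronouns co-varying with the restrictor.
Strong reading: for every (c,d,p) with showed(c,d,p), practised(p,d).
Restrictor triples: (C1,D1,P1)→practised(P1,D1) ✓  (C2,D1,P1)→practised(P1,D1) ✓  (C2,D1,P4)→practised(P4,D1) ✗  (C2,D2,P3)→practised(P3,D2) ✓  (C2,D5,P1)→practised(P1,D5) ✓  (C3,D1,P4)→practised(P4,D1) ✗  (C3,D2,P3)→practised(P3,D2) ✓  (C3,D3,P2)→practised(P2,D3) ✓  (C3,D4,P4)→practised(P4,D4) ✓  (C4,D2,P3)→practised(P3,D2) ✓
Counterexample: (C2,D1,P4) — practised(P4,D1) does not hold.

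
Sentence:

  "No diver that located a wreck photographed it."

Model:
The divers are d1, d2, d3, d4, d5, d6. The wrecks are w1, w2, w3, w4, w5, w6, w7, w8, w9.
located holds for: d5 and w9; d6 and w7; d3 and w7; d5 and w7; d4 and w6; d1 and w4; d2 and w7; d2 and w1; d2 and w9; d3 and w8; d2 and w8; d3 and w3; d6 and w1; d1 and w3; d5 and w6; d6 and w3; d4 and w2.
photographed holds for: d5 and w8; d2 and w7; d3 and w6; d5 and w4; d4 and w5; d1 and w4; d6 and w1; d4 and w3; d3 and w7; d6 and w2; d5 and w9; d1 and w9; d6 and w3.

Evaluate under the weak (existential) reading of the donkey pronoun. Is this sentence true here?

"it" takes "a wreck" as antecedent — a donkey pronoun bound across the clause boundary.
Truth condition: for no (d,w) with located(d,w) does photographed(d,w) hold.
Restrictor pairs — does the scope hold? (d1,w3):fails  (d1,w4):holds  (d2,w1):fails  (d2,w7):holds  (d2,w8):fails  (d2,w9):fails  (d3,w3):fails  (d3,w7):holds  (d3,w8):fails  (d4,w2):fails  (d4,w6):fails  (d5,w6):fails  (d5,w7):fails  (d5,w9):holds  (d6,w1):holds  (d6,w3):holds  (d6,w7):fails
Scope holds for 6 pair(s), so the sentence is false.

False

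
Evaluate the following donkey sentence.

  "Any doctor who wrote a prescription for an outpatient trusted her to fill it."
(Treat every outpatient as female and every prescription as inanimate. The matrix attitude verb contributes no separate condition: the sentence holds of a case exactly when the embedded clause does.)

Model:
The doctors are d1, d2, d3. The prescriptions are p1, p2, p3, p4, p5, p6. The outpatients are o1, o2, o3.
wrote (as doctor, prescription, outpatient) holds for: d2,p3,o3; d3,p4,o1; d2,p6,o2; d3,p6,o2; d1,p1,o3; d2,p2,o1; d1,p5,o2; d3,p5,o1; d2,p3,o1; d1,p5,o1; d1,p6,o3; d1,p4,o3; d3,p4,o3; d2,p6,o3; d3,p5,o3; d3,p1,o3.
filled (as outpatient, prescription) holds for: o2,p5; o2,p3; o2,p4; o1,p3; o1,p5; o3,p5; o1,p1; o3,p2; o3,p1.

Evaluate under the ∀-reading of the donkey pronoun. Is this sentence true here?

"her" takes "an outpatient" as antecedent and "it" takes "a prescription"; both are donkey pronouns co-varying with the restrictor.
Strong reading: for every (d,p,o) with wrote(d,p,o), filled(o,p).
Restrictor triples: (d1,p1,o3)→filled(o3,p1) ✓  (d1,p4,o3)→filled(o3,p4) ✗  (d1,p5,o1)→filled(o1,p5) ✓  (d1,p5,o2)→filled(o2,p5) ✓  (d1,p6,o3)→filled(o3,p6) ✗  (d2,p2,o1)→filled(o1,p2) ✗  (d2,p3,o1)→filled(o1,p3) ✓  (d2,p3,o3)→filled(o3,p3) ✗  (d2,p6,o2)→filled(o2,p6) ✗  (d2,p6,o3)→filled(o3,p6) ✗  (d3,p1,o3)→filled(o3,p1) ✓  (d3,p4,o1)→filled(o1,p4) ✗  (d3,p4,o3)→filled(o3,p4) ✗  (d3,p5,o1)→filled(o1,p5) ✓  (d3,p5,o3)→filled(o3,p5) ✓  (d3,p6,o2)→filled(o2,p6) ✗
Counterexample: (d1,p4,o3) — filled(o3,p4) does not hold.

False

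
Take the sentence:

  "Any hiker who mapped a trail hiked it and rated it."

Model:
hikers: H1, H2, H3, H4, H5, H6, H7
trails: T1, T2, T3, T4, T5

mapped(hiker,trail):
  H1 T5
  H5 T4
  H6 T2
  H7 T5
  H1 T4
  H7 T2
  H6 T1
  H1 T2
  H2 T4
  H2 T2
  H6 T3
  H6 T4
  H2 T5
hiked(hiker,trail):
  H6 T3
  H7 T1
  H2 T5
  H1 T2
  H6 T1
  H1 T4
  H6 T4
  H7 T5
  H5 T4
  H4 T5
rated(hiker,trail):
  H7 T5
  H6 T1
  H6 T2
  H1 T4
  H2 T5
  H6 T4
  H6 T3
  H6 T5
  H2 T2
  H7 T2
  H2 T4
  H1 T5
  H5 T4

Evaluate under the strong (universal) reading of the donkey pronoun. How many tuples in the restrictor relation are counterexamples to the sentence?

6

"it" takes "a trail" as antecedent — a donkey pronoun bound across the clause boundary.
Strong reading: for every (h,t) with mapped(h,t), hiked(h,t) ∧ rated(h,t).
Restrictor pairs: (H1,T2) ✗  (H1,T4) ✓  (H1,T5) ✗  (H2,T2) ✗  (H2,T4) ✗  (H2,T5) ✓  (H5,T4) ✓  (H6,T1) ✓  (H6,T2) ✗  (H6,T3) ✓  (H6,T4) ✓  (H7,T2) ✗  (H7,T5) ✓
Counterexamples (restrictor pairs failing the scope): 6.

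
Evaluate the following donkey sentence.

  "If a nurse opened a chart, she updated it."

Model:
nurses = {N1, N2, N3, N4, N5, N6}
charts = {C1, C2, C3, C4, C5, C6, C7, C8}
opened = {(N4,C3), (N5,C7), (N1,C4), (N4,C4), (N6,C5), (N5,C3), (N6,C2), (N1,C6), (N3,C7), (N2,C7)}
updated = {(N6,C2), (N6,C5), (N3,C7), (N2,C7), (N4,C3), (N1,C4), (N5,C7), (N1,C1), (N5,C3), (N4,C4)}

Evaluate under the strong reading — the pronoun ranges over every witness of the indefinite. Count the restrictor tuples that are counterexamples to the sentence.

"it" takes "a chart" as antecedent — a donkey pronoun bound across the clause boundary.
Strong reading: for every (n,c) with opened(n,c), updated(n,c).
Restrictor pairs: (N1,C4) ✓  (N1,C6) ✗  (N2,C7) ✓  (N3,C7) ✓  (N4,C3) ✓  (N4,C4) ✓  (N5,C3) ✓  (N5,C7) ✓  (N6,C2) ✓  (N6,C5) ✓
Counterexamples (restrictor pairs failing the scope): 1.

1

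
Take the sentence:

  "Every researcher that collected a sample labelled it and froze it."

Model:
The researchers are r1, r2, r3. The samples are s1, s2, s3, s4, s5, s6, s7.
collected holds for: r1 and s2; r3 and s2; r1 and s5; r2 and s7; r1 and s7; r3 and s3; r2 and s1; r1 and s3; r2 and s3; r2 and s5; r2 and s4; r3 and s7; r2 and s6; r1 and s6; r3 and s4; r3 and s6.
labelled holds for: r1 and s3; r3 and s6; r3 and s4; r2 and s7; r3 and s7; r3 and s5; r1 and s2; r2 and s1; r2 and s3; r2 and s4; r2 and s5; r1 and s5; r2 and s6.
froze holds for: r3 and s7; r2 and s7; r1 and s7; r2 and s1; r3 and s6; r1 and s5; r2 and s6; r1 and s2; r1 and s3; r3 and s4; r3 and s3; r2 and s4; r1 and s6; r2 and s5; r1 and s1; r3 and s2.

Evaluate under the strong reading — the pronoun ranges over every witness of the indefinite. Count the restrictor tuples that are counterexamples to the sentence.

5

"it" takes "a sample" as antecedent — a donkey pronoun bound across the clause boundary.
Strong reading: for every (r,s) with collected(r,s), labelled(r,s) ∧ froze(r,s).
Restrictor pairs: (r1,s2) ✓  (r1,s3) ✓  (r1,s5) ✓  (r1,s6) ✗  (r1,s7) ✗  (r2,s1) ✓  (r2,s3) ✗  (r2,s4) ✓  (r2,s5) ✓  (r2,s6) ✓  (r2,s7) ✓  (r3,s2) ✗  (r3,s3) ✗  (r3,s4) ✓  (r3,s6) ✓  (r3,s7) ✓
Counterexamples (restrictor pairs failing the scope): 5.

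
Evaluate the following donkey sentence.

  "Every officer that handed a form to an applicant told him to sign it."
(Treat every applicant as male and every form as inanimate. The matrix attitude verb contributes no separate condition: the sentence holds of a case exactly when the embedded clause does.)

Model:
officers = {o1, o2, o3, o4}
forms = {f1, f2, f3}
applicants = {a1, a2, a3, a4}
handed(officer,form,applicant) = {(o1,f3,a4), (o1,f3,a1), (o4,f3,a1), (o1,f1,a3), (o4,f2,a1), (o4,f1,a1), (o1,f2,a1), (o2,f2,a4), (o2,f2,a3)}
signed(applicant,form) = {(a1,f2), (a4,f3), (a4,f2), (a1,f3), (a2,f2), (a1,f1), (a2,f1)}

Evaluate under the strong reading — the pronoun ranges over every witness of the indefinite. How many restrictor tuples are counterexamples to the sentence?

2

"him" takes "an applicant" as antecedent and "it" takes "a form"; both are donkey pronouns co-varying with the restrictor.
Strong reading: for every (o,f,a) with handed(o,f,a), signed(a,f).
Restrictor triples: (o1,f1,a3)→signed(a3,f1) ✗  (o1,f2,a1)→signed(a1,f2) ✓  (o1,f3,a1)→signed(a1,f3) ✓  (o1,f3,a4)→signed(a4,f3) ✓  (o2,f2,a3)→signed(a3,f2) ✗  (o2,f2,a4)→signed(a4,f2) ✓  (o4,f1,a1)→signed(a1,f1) ✓  (o4,f2,a1)→signed(a1,f2) ✓  (o4,f3,a1)→signed(a1,f3) ✓
Counterexamples (restrictor triples failing the scope): 2.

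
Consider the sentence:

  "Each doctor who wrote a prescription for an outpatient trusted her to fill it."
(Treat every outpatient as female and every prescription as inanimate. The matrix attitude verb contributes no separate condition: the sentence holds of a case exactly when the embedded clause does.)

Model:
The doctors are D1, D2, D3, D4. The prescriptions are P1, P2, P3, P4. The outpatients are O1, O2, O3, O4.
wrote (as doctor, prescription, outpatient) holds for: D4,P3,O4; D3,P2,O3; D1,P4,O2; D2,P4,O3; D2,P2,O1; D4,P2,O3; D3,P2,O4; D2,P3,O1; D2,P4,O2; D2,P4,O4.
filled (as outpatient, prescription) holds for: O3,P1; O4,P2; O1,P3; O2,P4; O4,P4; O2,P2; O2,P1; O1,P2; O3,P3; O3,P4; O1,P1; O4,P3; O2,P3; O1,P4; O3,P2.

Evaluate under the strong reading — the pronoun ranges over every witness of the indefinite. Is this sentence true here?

True

"her" takes "an outpatient" as antecedent and "it" takes "a prescription"; both are donkey pronouns co-varying with the restrictor.
Strong reading: for every (d,p,o) with wrote(d,p,o), filled(o,p).
Restrictor triples: (D1,P4,O2)→filled(O2,P4) ✓  (D2,P2,O1)→filled(O1,P2) ✓  (D2,P3,O1)→filled(O1,P3) ✓  (D2,P4,O2)→filled(O2,P4) ✓  (D2,P4,O3)→filled(O3,P4) ✓  (D2,P4,O4)→filled(O4,P4) ✓  (D3,P2,O3)→filled(O3,P2) ✓  (D3,P2,O4)→filled(O4,P2) ✓  (D4,P2,O3)→filled(O3,P2) ✓  (D4,P3,O4)→filled(O4,P3) ✓
Every restrictor triple satisfies the scope.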